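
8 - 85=-77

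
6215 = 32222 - 26007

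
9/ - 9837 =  - 1 + 1092/1093 = - 0.00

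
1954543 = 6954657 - 5000114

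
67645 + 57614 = 125259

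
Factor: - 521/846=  - 2^( - 1)*3^( - 2 )*47^( - 1 )*521^1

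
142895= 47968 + 94927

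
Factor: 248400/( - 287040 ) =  - 2^( - 2)*3^2*5^1*13^(  -  1 )=-45/52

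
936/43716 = 78/3643  =  0.02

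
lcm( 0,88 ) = 0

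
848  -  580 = 268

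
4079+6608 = 10687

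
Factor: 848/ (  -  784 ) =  - 7^( -2)*53^1 = - 53/49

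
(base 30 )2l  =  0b1010001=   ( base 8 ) 121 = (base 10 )81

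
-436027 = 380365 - 816392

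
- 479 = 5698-6177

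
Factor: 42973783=101^1*179^1*2377^1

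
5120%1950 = 1220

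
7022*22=154484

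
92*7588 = 698096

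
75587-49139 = 26448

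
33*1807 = 59631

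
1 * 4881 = 4881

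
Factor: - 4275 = -3^2 * 5^2*19^1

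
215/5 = 43=   43.00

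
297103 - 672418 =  - 375315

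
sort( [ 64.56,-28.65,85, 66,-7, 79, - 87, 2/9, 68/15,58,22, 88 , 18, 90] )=[-87, - 28.65,  -  7,2/9, 68/15 , 18, 22,58 , 64.56, 66, 79, 85, 88,90]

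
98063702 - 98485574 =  - 421872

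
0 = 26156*0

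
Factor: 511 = 7^1*73^1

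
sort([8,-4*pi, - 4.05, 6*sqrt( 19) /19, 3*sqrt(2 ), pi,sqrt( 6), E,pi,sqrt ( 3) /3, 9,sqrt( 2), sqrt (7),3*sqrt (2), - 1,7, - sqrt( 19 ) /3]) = [-4*pi, - 4.05, - sqrt( 19 ) /3, - 1,sqrt (3) /3,6*sqrt( 19 )/19,sqrt( 2),sqrt( 6 ),sqrt( 7),E, pi,pi,3*sqrt( 2 ),3 *sqrt ( 2),7,8, 9 ]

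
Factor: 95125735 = 5^1*3637^1*5231^1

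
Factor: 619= 619^1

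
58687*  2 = 117374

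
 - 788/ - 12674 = 394/6337 = 0.06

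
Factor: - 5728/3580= - 8/5 = -2^3*5^( - 1)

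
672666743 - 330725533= 341941210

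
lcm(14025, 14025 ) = 14025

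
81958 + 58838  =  140796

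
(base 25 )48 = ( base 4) 1230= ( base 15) 73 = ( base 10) 108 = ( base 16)6c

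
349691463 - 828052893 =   -  478361430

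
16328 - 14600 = 1728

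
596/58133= 596/58133=0.01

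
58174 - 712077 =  - 653903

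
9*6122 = 55098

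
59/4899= 59/4899 = 0.01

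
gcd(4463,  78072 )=1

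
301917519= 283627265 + 18290254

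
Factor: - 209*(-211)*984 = 43393416  =  2^3*3^1*11^1*19^1*41^1 *211^1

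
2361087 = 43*54909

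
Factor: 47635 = 5^1*7^1 *1361^1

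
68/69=68/69=   0.99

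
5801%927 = 239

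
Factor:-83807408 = - 2^4*761^1*6883^1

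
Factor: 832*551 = 458432= 2^6*13^1*19^1* 29^1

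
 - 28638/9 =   -  3182= - 3182.00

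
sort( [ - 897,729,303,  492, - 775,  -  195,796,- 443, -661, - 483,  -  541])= [ - 897, - 775, - 661,  -  541,-483, -443,- 195, 303,492, 729,796] 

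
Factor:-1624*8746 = -2^4*7^1*29^1 * 4373^1= - 14203504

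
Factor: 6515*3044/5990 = 2^1*599^( - 1)*  761^1*1303^1 = 1983166/599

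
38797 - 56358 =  - 17561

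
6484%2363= 1758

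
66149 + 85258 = 151407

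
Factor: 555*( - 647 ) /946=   -  2^( - 1 ) * 3^1*5^1*11^(-1 )*37^1*43^( - 1)*647^1 = - 359085/946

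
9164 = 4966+4198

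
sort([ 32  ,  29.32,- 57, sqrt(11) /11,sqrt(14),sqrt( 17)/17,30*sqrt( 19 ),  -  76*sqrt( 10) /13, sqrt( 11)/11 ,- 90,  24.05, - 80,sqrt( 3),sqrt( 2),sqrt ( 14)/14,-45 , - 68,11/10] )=[-90, - 80, - 68,  -  57,-45, - 76*sqrt( 10)/13,sqrt( 17 ) /17, sqrt( 14)/14, sqrt( 11)/11,sqrt( 11)/11,11/10, sqrt(2),sqrt( 3 ),sqrt( 14 ),24.05,29.32,32,30*sqrt(19 )]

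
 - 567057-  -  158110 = -408947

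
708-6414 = -5706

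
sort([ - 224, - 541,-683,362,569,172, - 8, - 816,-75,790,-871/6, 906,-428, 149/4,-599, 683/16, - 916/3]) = [-816, - 683,-599, - 541, - 428,-916/3, - 224, -871/6,  -  75,  -  8, 149/4,683/16,172,362,569,790,906]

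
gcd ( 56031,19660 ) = 983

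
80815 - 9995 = 70820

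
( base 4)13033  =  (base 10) 463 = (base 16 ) 1cf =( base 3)122011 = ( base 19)157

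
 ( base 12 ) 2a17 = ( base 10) 4915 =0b1001100110011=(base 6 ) 34431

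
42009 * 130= 5461170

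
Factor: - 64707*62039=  - 4014357573 = - 3^1*21569^1*62039^1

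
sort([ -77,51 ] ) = [  -  77, 51 ]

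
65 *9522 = 618930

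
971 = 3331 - 2360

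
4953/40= 4953/40 = 123.83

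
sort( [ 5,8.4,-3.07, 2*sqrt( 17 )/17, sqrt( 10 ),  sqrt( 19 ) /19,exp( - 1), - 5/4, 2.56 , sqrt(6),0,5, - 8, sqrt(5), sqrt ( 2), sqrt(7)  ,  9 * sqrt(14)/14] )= [ - 8,  -  3.07, - 5/4, 0, sqrt(19) /19,exp( - 1 ), 2*sqrt(17)/17,sqrt(2),  sqrt (5), 9*sqrt(14) /14,sqrt( 6 ),  2.56, sqrt( 7),sqrt( 10), 5, 5, 8.4 ] 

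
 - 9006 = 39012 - 48018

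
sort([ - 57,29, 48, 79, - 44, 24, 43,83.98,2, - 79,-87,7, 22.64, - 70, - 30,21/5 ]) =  [ - 87,-79,-70,- 57, - 44, - 30, 2 , 21/5, 7, 22.64, 24,  29, 43, 48,  79,83.98]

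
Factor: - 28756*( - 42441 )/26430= 203405566/4405= 2^1 * 5^( - 1 )*7^2*13^1 * 43^1*47^1*79^1*881^( - 1 )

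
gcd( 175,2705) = 5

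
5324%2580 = 164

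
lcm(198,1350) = 14850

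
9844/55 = 178 + 54/55 = 178.98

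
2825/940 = 565/188 =3.01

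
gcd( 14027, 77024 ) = 83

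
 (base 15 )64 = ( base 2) 1011110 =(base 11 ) 86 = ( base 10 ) 94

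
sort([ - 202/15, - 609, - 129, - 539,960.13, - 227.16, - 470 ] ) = [ - 609, -539,-470, - 227.16, - 129, - 202/15, 960.13]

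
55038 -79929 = - 24891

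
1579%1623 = 1579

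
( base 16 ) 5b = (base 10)91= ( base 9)111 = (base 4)1123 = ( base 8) 133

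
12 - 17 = - 5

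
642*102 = 65484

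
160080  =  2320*69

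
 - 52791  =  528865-581656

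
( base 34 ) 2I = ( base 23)3h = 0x56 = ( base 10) 86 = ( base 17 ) 51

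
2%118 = 2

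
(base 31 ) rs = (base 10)865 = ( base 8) 1541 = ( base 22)1h7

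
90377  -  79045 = 11332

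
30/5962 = 15/2981 = 0.01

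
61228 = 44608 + 16620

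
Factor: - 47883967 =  - 3797^1 *12611^1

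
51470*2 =102940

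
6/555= 2/185 = 0.01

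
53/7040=53/7040=0.01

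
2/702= 1/351= 0.00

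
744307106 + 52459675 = 796766781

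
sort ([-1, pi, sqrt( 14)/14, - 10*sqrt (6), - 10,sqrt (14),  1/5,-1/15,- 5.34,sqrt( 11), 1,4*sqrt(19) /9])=[ -10 * sqrt(6), - 10,-5.34, - 1, - 1/15, 1/5, sqrt( 14) /14, 1,4 *sqrt( 19 )/9,  pi,sqrt( 11 ) , sqrt ( 14)]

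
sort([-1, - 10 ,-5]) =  [ - 10, -5,-1]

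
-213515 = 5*( - 42703 ) 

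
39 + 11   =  50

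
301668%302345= 301668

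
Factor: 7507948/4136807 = 2^2*7^1*17^1* 353^( - 1)*11719^( - 1)*15773^1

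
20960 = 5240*4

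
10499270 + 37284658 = 47783928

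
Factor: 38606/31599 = 2^1*3^( - 2)*97^1*199^1* 3511^( - 1)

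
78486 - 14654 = 63832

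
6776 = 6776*1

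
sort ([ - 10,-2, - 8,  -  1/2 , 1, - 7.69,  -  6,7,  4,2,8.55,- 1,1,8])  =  [ - 10, - 8,  -  7.69,  -  6, - 2,-1,-1/2, 1,1,2,4, 7,8,8.55 ]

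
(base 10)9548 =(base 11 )71a0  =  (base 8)22514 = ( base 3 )111002122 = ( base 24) GDK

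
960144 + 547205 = 1507349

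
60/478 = 30/239=0.13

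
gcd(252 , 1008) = 252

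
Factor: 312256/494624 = 238/377 =2^1*7^1*13^ (-1 )*17^1 * 29^( - 1 )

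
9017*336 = 3029712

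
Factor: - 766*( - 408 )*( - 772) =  - 2^6*3^1*17^1*193^1 * 383^1 =-241271616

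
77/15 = 77/15 = 5.13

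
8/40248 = 1/5031 = 0.00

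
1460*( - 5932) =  - 8660720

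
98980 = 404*245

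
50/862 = 25/431 = 0.06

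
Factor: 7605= 3^2*5^1*13^2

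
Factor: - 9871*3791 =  - 37420961= - 17^1*223^1*9871^1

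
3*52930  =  158790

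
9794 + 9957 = 19751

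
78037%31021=15995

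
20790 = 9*2310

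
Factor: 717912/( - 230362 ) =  - 358956/115181 = -  2^2*3^2* 11^( - 1 )*13^2*37^(- 1) * 59^1*283^( - 1 ) 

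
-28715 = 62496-91211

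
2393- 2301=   92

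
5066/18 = 2533/9 = 281.44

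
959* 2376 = 2278584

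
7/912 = 7/912 = 0.01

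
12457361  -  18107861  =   - 5650500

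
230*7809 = 1796070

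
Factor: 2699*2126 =2^1*1063^1*2699^1  =  5738074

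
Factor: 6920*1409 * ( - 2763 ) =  - 26940023640 = -2^3*3^2*5^1*173^1*307^1*1409^1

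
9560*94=898640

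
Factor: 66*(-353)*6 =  - 139788  =  -  2^2*3^2*11^1*353^1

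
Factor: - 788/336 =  -197/84 =- 2^(- 2)*3^ ( - 1 )*7^(-1)*197^1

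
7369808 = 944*7807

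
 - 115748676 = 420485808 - 536234484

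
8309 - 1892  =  6417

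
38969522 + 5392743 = 44362265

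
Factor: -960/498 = - 160/83 = -2^5 *5^1*83^( - 1)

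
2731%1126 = 479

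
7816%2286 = 958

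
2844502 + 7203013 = 10047515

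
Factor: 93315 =3^1*5^1*6221^1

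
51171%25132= 907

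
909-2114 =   -  1205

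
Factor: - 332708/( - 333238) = 166354/166619 = 2^1*83177^1*166619^( - 1) 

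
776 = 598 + 178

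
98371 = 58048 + 40323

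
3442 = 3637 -195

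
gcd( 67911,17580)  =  3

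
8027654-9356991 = - 1329337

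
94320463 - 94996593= - 676130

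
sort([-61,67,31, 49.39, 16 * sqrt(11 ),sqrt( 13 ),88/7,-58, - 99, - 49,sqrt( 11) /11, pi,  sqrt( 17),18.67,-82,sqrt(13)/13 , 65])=[ - 99, -82, - 61, - 58,-49,sqrt( 13 )/13,sqrt(11)/11,pi,sqrt(13),sqrt (17),  88/7,18.67,31, 49.39,16 * sqrt ( 11) , 65, 67]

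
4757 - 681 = 4076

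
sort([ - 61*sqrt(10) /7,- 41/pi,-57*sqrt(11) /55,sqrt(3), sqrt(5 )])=[ - 61* sqrt ( 10)/7,  -  41/pi,-57*sqrt( 11 ) /55,sqrt( 3),  sqrt( 5) ] 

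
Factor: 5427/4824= 9/8 =2^(- 3 )*3^2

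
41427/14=41427/14 = 2959.07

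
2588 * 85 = 219980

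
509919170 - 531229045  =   - 21309875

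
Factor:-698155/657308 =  - 2^(  -  2) * 5^1*19^1 *101^ (- 1) * 1627^(-1)*7349^1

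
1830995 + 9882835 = 11713830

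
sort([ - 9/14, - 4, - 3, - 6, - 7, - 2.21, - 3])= [ - 7,-6, - 4, - 3, - 3,  -  2.21,-9/14] 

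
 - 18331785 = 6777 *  (-2705 ) 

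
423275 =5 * 84655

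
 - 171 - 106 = -277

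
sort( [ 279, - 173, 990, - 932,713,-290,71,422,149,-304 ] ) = [ - 932,  -  304,-290,-173,71,149,279,422,713,990]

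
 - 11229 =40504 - 51733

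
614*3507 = 2153298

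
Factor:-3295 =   -  5^1*659^1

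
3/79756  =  3/79756  =  0.00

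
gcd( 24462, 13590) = 2718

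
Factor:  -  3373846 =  - 2^1 * 7^2 * 173^1*199^1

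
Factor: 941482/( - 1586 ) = -470741/793 = - 13^( - 1 )*23^1*61^ ( - 1)*97^1 *211^1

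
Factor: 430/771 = 2^1*3^( - 1 ) *5^1*43^1*257^( - 1)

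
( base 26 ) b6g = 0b1110110111000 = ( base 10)7608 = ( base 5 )220413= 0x1DB8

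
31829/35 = 909 + 2/5 = 909.40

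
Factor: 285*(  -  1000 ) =- 2^3 * 3^1*5^4*19^1 = - 285000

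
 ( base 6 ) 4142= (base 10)926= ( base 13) 563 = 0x39e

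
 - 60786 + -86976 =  - 147762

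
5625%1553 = 966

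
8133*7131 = 57996423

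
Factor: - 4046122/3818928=  -  2023061/1909464 = - 2^( - 3)*3^ ( - 1 )*79561^( - 1)*  2023061^1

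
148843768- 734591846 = - 585748078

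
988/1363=988/1363=0.72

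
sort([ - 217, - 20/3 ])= [ - 217, - 20/3] 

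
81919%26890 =1249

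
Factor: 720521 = 23^1*31327^1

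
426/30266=213/15133  =  0.01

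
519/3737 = 519/3737=0.14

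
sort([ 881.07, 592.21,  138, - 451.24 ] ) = [- 451.24,138, 592.21,881.07 ]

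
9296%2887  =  635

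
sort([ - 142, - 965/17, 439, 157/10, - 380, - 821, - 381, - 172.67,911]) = [ - 821, - 381, - 380 , - 172.67,-142, - 965/17,157/10, 439,911 ] 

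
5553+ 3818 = 9371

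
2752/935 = 2752/935 = 2.94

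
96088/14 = 6863 + 3/7 = 6863.43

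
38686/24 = 1611 + 11/12  =  1611.92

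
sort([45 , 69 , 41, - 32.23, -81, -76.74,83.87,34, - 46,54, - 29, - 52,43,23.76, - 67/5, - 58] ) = [ - 81, - 76.74, - 58,-52, - 46, - 32.23, - 29, - 67/5,  23.76,34 , 41, 43,45,54,69, 83.87]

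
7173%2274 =351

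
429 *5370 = 2303730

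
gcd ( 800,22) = 2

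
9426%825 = 351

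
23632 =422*56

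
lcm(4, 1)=4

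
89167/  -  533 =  - 168 + 29/41 = - 167.29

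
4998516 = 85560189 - 80561673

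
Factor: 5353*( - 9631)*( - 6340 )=2^2 * 5^1*53^1 * 101^1*317^1*9631^1= 326857070620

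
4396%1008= 364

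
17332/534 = 8666/267  =  32.46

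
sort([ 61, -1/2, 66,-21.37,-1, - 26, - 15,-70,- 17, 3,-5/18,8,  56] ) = [ - 70, - 26,-21.37,-17,-15 , - 1, - 1/2,-5/18, 3,8,56, 61, 66 ]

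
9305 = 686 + 8619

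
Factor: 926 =2^1 * 463^1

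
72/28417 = 72/28417 = 0.00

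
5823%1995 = 1833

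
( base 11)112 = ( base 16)86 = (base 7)251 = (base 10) 134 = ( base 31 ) 4a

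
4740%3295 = 1445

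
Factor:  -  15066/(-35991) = 2^1 * 3^2 * 43^ ( - 1) = 18/43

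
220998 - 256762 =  - 35764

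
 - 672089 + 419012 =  - 253077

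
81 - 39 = 42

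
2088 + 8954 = 11042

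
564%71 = 67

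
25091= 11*2281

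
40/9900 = 2/495 = 0.00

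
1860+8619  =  10479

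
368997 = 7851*47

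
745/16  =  46 + 9/16 = 46.56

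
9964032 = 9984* 998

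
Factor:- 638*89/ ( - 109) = 56782/109 = 2^1 *11^1*29^1*89^1*109^( - 1)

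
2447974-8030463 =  - 5582489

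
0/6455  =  0 = 0.00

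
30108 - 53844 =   -  23736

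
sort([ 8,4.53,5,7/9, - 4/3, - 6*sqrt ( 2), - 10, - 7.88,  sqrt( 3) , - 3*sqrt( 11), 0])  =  [ - 10, - 3*sqrt( 11), - 6*sqrt( 2), - 7.88, - 4/3,0,7/9,sqrt( 3),4.53 , 5, 8]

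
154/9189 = 154/9189= 0.02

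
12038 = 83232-71194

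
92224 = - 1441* ( - 64)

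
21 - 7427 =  - 7406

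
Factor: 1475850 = 2^1*3^1*5^2*9839^1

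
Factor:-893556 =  - 2^2*3^2* 24821^1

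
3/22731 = 1/7577= 0.00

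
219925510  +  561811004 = 781736514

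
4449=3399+1050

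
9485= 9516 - 31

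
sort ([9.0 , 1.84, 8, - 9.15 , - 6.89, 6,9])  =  [ - 9.15, - 6.89,1.84, 6,  8 , 9.0, 9]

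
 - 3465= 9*( - 385 )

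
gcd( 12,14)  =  2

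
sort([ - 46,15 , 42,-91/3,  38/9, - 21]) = [ - 46, - 91/3,-21,38/9,15,42 ]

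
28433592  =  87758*324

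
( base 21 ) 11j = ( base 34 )E5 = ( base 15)221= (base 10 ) 481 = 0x1E1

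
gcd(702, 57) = 3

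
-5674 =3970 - 9644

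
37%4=1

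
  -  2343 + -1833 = - 4176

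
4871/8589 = 4871/8589  =  0.57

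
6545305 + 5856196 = 12401501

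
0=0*210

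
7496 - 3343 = 4153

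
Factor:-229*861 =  - 3^1*7^1*41^1*229^1 = - 197169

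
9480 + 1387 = 10867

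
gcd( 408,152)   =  8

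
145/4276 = 145/4276 = 0.03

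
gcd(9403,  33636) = 1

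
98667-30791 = 67876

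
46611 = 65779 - 19168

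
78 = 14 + 64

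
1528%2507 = 1528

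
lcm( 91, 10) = 910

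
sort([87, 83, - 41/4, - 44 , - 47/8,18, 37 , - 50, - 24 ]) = [ -50, - 44, - 24 ,-41/4, - 47/8, 18,37,83,87 ] 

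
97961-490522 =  - 392561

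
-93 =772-865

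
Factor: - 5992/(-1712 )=7/2 = 2^(-1)*7^1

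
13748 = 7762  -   - 5986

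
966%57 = 54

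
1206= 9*134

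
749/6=124 + 5/6 = 124.83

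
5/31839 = 5/31839 = 0.00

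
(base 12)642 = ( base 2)1110010010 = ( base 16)392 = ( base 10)914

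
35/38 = 35/38 = 0.92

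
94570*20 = 1891400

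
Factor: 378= 2^1*3^3*7^1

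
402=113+289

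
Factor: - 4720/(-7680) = 59/96= 2^ (- 5)*3^( - 1 )*59^1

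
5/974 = 5/974 = 0.01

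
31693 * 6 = 190158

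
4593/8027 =4593/8027 = 0.57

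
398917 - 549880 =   -  150963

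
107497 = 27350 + 80147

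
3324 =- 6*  ( - 554)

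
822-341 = 481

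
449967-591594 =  -141627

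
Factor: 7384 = 2^3 * 13^1*71^1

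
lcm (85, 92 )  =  7820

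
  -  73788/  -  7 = 73788/7  =  10541.14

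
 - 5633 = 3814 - 9447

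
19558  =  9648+9910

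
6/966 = 1/161 = 0.01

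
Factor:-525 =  - 3^1*5^2*7^1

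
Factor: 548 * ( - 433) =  - 237284  =  - 2^2*137^1 *433^1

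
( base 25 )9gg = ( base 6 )43545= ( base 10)6041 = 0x1799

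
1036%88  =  68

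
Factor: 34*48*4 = 2^7*3^1*17^1 = 6528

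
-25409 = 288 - 25697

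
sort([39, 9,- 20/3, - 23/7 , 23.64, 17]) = [ - 20/3, - 23/7, 9, 17 , 23.64, 39] 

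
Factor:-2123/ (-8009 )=11^1 * 193^1*8009^( - 1 ) 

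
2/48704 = 1/24352=0.00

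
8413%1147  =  384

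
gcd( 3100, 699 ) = 1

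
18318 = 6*3053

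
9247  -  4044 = 5203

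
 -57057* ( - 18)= 1027026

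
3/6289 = 3/6289 = 0.00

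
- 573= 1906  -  2479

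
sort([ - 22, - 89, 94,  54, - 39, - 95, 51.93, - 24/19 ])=[ - 95,-89, - 39, - 22, - 24/19, 51.93, 54,  94]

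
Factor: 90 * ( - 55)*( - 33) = 2^1*3^3*5^2*11^2 =163350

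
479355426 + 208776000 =688131426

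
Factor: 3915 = 3^3*5^1*29^1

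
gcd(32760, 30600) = 360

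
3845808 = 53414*72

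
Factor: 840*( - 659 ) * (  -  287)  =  158871720 = 2^3*3^1*5^1*7^2*41^1* 659^1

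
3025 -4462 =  - 1437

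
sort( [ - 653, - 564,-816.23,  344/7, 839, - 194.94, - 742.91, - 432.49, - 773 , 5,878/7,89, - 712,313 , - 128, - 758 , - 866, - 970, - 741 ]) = [ - 970, - 866, - 816.23, - 773, - 758,  -  742.91, - 741, - 712, - 653, - 564,- 432.49, - 194.94, - 128,5 , 344/7, 89 , 878/7,313,839] 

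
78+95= 173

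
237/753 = 79/251 = 0.31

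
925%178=35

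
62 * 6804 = 421848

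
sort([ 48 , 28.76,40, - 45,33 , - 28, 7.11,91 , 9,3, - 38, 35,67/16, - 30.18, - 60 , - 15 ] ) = [ - 60, - 45, - 38, - 30.18, - 28, - 15,3, 67/16,  7.11, 9, 28.76, 33,35, 40,48,91 ]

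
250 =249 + 1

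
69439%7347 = 3316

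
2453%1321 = 1132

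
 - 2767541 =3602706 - 6370247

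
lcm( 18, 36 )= 36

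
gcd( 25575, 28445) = 5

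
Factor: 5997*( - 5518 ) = -33091446 =- 2^1*3^1*31^1*89^1*1999^1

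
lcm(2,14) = 14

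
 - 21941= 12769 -34710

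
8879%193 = 1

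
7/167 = 7/167 = 0.04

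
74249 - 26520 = 47729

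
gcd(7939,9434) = 1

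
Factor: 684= 2^2*3^2*19^1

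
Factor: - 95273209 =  - 95273209^1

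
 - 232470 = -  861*270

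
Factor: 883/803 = 11^(-1 )*73^( - 1)*883^1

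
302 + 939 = 1241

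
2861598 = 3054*937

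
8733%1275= 1083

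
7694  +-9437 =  - 1743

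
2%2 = 0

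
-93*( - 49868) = 4637724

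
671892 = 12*55991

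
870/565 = 1 + 61/113 = 1.54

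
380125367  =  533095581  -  152970214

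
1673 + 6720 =8393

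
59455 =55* 1081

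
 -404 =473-877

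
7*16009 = 112063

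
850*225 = 191250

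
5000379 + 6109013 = 11109392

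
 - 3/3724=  - 3/3724=- 0.00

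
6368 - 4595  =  1773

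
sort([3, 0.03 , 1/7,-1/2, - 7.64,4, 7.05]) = [ - 7.64, - 1/2, 0.03, 1/7, 3, 4, 7.05]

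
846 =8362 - 7516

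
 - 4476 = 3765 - 8241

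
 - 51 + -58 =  -109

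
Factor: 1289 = 1289^1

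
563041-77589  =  485452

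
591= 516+75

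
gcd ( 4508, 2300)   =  92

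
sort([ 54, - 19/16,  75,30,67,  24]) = [  -  19/16, 24,30, 54,67,  75] 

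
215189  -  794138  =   - 578949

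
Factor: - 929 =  - 929^1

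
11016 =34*324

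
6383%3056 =271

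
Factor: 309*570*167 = 29413710 = 2^1*3^2*5^1 * 19^1* 103^1 * 167^1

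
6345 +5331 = 11676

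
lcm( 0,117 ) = 0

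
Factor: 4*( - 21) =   -  84 = -2^2*3^1*7^1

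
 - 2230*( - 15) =33450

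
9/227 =9/227  =  0.04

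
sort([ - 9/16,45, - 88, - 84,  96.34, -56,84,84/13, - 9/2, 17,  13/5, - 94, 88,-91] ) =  [ - 94, - 91, - 88, - 84, - 56, - 9/2, - 9/16,13/5,84/13,17,45 , 84, 88,96.34]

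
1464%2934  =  1464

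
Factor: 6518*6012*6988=273833277408 = 2^5 * 3^2*167^1*1747^1*3259^1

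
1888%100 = 88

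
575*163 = 93725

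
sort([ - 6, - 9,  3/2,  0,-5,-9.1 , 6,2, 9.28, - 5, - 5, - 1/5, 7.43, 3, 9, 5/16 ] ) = [ - 9.1 ,-9,-6,  -  5, - 5, - 5, - 1/5,  0, 5/16,  3/2,2 , 3,  6, 7.43,  9, 9.28 ]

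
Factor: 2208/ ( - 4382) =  - 2^4 * 3^1*7^( - 1 )*23^1*313^( - 1 ) = - 1104/2191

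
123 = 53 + 70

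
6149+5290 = 11439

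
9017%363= 305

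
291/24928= 291/24928= 0.01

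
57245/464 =123 + 173/464   =  123.37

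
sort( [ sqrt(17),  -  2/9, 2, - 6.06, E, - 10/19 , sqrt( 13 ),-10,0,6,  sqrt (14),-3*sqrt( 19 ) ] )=[-3*sqrt( 19), - 10 , - 6.06, - 10/19, - 2/9,0,2, E,  sqrt (13), sqrt (14), sqrt( 17), 6 ]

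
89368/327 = 273 + 97/327 = 273.30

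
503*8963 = 4508389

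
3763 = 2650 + 1113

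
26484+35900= 62384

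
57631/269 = 57631/269 = 214.24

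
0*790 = 0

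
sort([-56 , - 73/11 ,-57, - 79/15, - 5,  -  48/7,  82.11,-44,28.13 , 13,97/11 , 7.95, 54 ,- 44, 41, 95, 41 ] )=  [ - 57, - 56, - 44, - 44, - 48/7, - 73/11, - 79/15, - 5,7.95,97/11, 13, 28.13 , 41 , 41, 54 , 82.11, 95]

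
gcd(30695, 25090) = 5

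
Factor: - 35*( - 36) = 2^2*3^2*5^1*7^1 = 1260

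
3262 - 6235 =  - 2973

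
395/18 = 21 + 17/18 = 21.94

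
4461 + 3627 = 8088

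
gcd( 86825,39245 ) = 5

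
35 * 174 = 6090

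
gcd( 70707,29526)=777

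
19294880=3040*6347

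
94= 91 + 3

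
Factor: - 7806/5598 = -1301/933=   - 3^( - 1)*311^ ( - 1 )*1301^1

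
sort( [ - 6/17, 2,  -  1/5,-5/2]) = [ - 5/2 , - 6/17, - 1/5,2]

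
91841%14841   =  2795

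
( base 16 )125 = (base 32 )95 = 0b100100101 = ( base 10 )293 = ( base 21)dk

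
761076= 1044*729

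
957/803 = 1 + 14/73 = 1.19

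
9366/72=130 + 1/12 = 130.08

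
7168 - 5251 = 1917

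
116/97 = 116/97=1.20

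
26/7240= 13/3620= 0.00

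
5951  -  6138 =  - 187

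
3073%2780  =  293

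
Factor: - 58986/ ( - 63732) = 87/94 = 2^(-1 )*3^1*29^1 * 47^( - 1 ) 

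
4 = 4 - 0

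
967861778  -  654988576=312873202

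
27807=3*9269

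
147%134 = 13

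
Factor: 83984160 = 2^5*3^1*5^1*13^1*43^1*313^1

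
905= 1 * 905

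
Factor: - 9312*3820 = -35571840 = - 2^7*3^1*5^1*97^1*191^1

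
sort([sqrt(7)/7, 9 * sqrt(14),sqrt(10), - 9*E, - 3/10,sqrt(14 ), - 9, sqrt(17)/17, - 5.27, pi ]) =[ - 9*E, - 9, - 5.27, - 3/10,sqrt(17)/17, sqrt( 7 )/7, pi,sqrt(10 ), sqrt ( 14 ), 9*sqrt(14)] 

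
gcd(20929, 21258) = 1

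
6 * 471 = 2826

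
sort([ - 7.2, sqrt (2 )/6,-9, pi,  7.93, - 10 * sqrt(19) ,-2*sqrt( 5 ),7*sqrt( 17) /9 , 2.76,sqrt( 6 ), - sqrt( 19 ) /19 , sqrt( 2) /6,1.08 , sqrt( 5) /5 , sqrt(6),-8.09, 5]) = [ - 10*sqrt(19 ),  -  9, - 8.09, - 7.2, - 2*sqrt(5 ), - sqrt(19)/19 , sqrt(2)/6,sqrt(2)/6,  sqrt( 5)/5, 1.08, sqrt( 6), sqrt( 6) , 2.76,pi,7*sqrt( 17)/9  ,  5,  7.93]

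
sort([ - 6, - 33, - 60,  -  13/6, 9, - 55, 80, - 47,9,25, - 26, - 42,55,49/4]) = [-60, - 55, - 47, - 42, - 33 , -26 ,-6,-13/6, 9,9,49/4 , 25,55,80] 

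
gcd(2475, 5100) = 75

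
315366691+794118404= 1109485095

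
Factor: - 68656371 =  - 3^1*7^1*3269351^1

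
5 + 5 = 10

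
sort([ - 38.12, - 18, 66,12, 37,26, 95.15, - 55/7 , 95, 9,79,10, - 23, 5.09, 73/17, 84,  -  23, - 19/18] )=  [ - 38.12, - 23, - 23, - 18, - 55/7, - 19/18,73/17,5.09, 9, 10,  12,26, 37,66, 79, 84, 95, 95.15]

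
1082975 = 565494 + 517481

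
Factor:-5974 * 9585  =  - 57260790  =  -2^1*3^3* 5^1*29^1*71^1*103^1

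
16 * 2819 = 45104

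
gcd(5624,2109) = 703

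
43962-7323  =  36639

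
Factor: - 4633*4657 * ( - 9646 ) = 2^1*7^1 *13^1*41^1 * 53^1*113^1*4657^1   =  208120948126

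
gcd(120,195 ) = 15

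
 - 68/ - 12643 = 68/12643 = 0.01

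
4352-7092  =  -2740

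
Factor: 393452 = 2^2*19^1*31^1*167^1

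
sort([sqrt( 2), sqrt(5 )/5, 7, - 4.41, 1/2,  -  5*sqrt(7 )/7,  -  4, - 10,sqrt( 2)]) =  [ - 10, - 4.41, - 4, - 5*sqrt(7 )/7, sqrt(5 ) /5, 1/2, sqrt (2) , sqrt( 2 ),  7]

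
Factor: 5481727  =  5481727^1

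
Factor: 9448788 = 2^2*3^1*647^1*1217^1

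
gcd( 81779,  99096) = 1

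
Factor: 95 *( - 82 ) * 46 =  - 358340=-2^2*5^1*19^1*23^1*41^1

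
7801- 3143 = 4658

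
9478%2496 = 1990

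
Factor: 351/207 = 39/23 = 3^1*13^1*23^( -1)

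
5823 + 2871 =8694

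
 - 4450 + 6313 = 1863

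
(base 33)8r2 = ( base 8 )22605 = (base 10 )9605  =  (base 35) 7tf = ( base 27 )d4k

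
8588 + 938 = 9526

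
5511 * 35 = 192885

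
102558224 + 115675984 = 218234208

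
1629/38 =1629/38 = 42.87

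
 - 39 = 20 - 59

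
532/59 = 532/59 = 9.02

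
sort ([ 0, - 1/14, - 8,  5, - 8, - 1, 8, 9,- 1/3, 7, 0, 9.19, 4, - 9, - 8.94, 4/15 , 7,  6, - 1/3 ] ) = [ - 9,-8.94, - 8, -8 , - 1, - 1/3,  -  1/3, - 1/14, 0, 0 , 4/15,4, 5,6, 7, 7, 8, 9,9.19 ]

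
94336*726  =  68487936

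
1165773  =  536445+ 629328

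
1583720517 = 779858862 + 803861655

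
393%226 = 167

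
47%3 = 2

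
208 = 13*16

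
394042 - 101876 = 292166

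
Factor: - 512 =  - 2^9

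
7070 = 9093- 2023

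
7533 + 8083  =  15616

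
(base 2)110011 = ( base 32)1J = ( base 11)47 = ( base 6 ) 123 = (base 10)51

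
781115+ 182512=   963627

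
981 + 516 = 1497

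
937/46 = 20 + 17/46 = 20.37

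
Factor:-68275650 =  - 2^1*3^1 * 5^2*455171^1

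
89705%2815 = 2440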